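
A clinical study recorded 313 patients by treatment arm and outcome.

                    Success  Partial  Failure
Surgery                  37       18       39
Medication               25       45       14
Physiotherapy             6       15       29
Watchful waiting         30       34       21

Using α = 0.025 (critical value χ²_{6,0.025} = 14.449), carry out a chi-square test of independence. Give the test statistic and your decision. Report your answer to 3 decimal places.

Row totals: 94, 84, 50, 85. Column totals: 98, 112, 103. Grand total N = 313.
Expected counts (row total × column total / N):
  Surgery, Success: 94×98/313 = 29.4313
  Surgery, Partial: 94×112/313 = 33.6358
  Surgery, Failure: 94×103/313 = 30.9329
  Medication, Success: 84×98/313 = 26.3003
  Medication, Partial: 84×112/313 = 30.0575
  Medication, Failure: 84×103/313 = 27.6422
  Physiotherapy, Success: 50×98/313 = 15.6550
  Physiotherapy, Partial: 50×112/313 = 17.8914
  Physiotherapy, Failure: 50×103/313 = 16.4537
  Watchful waiting, Success: 85×98/313 = 26.6134
  Watchful waiting, Partial: 85×112/313 = 30.4153
  Watchful waiting, Failure: 85×103/313 = 27.9712
Contributions (O − E)²/E:
  (37 − 29.4313)²/29.4313 = 1.9464
  (18 − 33.6358)²/33.6358 = 7.2684
  (39 − 30.9329)²/30.9329 = 2.1038
  (25 − 26.3003)²/26.3003 = 0.0643
  (45 − 30.0575)²/30.0575 = 7.4284
  (14 − 27.6422)²/27.6422 = 6.7328
  (6 − 15.6550)²/15.6550 = 5.9546
  (15 − 17.8914)²/17.8914 = 0.4673
  (29 − 16.4537)²/16.4537 = 9.5668
  (30 − 26.6134)²/26.6134 = 0.4310
  (34 − 30.4153)²/30.4153 = 0.4225
  (21 − 27.9712)²/27.9712 = 1.7374
χ² = 1.9464 + 7.2684 + 2.1038 + 0.0643 + 7.4284 + 6.7328 + 5.9546 + 0.4673 + 9.5668 + 0.4310 + 0.4225 + 1.7374 = 44.124
df = (4−1)(3−1) = 6. Since 44.124 > 14.449, reject the null hypothesis of independence at α = 0.025.

44.124; reject H₀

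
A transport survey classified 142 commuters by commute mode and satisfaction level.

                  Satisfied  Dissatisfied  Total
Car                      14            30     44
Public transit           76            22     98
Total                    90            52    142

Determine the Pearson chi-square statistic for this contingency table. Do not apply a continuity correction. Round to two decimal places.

27.36

Grand total N = 142.
Expected counts (row total × column total / N):
  Car, Satisfied: 44×90/142 = 27.887
  Car, Dissatisfied: 44×52/142 = 16.113
  Public transit, Satisfied: 98×90/142 = 62.113
  Public transit, Dissatisfied: 98×52/142 = 35.887
Contributions (O − E)²/E:
  (14 − 27.887)²/27.887 = 6.9154
  (30 − 16.113)²/16.113 = 11.9685
  (76 − 62.113)²/62.113 = 3.1048
  (22 − 35.887)²/35.887 = 5.3738
χ² = 6.9154 + 11.9685 + 3.1048 + 5.3738 = 27.36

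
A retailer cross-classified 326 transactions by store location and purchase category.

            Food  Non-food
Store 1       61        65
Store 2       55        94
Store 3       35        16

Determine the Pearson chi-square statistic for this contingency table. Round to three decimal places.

Row totals: 126, 149, 51. Column totals: 151, 175. Grand total N = 326.
Expected counts (row total × column total / N):
  Store 1, Food: 126×151/326 = 58.3620
  Store 1, Non-food: 126×175/326 = 67.6380
  Store 2, Food: 149×151/326 = 69.0153
  Store 2, Non-food: 149×175/326 = 79.9847
  Store 3, Food: 51×151/326 = 23.6227
  Store 3, Non-food: 51×175/326 = 27.3773
Contributions (O − E)²/E:
  (61 − 58.3620)²/58.3620 = 0.1192
  (65 − 67.6380)²/67.6380 = 0.1029
  (55 − 69.0153)²/69.0153 = 2.8462
  (94 − 79.9847)²/79.9847 = 2.4558
  (35 − 23.6227)²/23.6227 = 5.4796
  (16 − 27.3773)²/27.3773 = 4.7281
χ² = 0.1192 + 0.1029 + 2.8462 + 2.4558 + 5.4796 + 4.7281 = 15.732

15.732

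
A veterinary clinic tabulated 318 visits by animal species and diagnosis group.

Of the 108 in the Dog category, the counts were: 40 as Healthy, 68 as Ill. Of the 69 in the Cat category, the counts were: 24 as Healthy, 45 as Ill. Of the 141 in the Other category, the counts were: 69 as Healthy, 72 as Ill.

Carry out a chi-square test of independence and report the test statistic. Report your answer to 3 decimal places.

5.354

Row totals: 108, 69, 141. Column totals: 133, 185. Grand total N = 318.
Expected counts (row total × column total / N):
  Dog, Healthy: 108×133/318 = 45.1698
  Dog, Ill: 108×185/318 = 62.8302
  Cat, Healthy: 69×133/318 = 28.8585
  Cat, Ill: 69×185/318 = 40.1415
  Other, Healthy: 141×133/318 = 58.9717
  Other, Ill: 141×185/318 = 82.0283
Contributions (O − E)²/E:
  (40 − 45.1698)²/45.1698 = 0.5917
  (68 − 62.8302)²/62.8302 = 0.4254
  (24 − 28.8585)²/28.8585 = 0.8180
  (45 − 40.1415)²/40.1415 = 0.5880
  (69 − 58.9717)²/58.9717 = 1.7053
  (72 − 82.0283)²/82.0283 = 1.2260
χ² = 0.5917 + 0.4254 + 0.8180 + 0.5880 + 1.7053 + 1.2260 = 5.354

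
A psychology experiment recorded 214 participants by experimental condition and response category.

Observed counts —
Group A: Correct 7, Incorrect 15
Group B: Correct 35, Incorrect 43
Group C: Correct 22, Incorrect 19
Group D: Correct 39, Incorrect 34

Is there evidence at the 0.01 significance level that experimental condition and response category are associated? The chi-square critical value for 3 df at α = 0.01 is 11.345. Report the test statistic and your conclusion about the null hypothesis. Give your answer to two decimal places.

4.00; fail to reject H₀

Row totals: 22, 78, 41, 73. Column totals: 103, 111. Grand total N = 214.
Expected counts (row total × column total / N):
  Group A, Correct: 22×103/214 = 10.5888
  Group A, Incorrect: 22×111/214 = 11.4112
  Group B, Correct: 78×103/214 = 37.5421
  Group B, Incorrect: 78×111/214 = 40.4579
  Group C, Correct: 41×103/214 = 19.7336
  Group C, Incorrect: 41×111/214 = 21.2664
  Group D, Correct: 73×103/214 = 35.1355
  Group D, Incorrect: 73×111/214 = 37.8645
Contributions (O − E)²/E:
  (7 − 10.5888)²/10.5888 = 1.2163
  (15 − 11.4112)²/11.4112 = 1.1287
  (35 − 37.5421)²/37.5421 = 0.1721
  (43 − 40.4579)²/40.4579 = 0.1597
  (22 − 19.7336)²/19.7336 = 0.2603
  (19 − 21.2664)²/21.2664 = 0.2415
  (39 − 35.1355)²/35.1355 = 0.4251
  (34 − 37.8645)²/37.8645 = 0.3944
χ² = 1.2163 + 1.1287 + 0.1721 + 0.1597 + 0.2603 + 0.2415 + 0.4251 + 0.3944 = 4.00
df = (4−1)(2−1) = 3. Since 4.00 < 11.345, fail to reject the null hypothesis of independence at α = 0.01.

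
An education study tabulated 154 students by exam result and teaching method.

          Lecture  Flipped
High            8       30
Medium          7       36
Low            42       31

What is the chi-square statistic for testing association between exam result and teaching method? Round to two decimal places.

Row totals: 38, 43, 73. Column totals: 57, 97. Grand total N = 154.
Expected counts (row total × column total / N):
  High, Lecture: 38×57/154 = 14.0649
  High, Flipped: 38×97/154 = 23.9351
  Medium, Lecture: 43×57/154 = 15.9156
  Medium, Flipped: 43×97/154 = 27.0844
  Low, Lecture: 73×57/154 = 27.0195
  Low, Flipped: 73×97/154 = 45.9805
Contributions (O − E)²/E:
  (8 − 14.0649)²/14.0649 = 2.6152
  (30 − 23.9351)²/23.9351 = 1.5368
  (7 − 15.9156)²/15.9156 = 4.9943
  (36 − 27.0844)²/27.0844 = 2.9348
  (42 − 27.0195)²/27.0195 = 8.3057
  (31 − 45.9805)²/45.9805 = 4.8807
χ² = 2.6152 + 1.5368 + 4.9943 + 2.9348 + 8.3057 + 4.8807 = 25.27

25.27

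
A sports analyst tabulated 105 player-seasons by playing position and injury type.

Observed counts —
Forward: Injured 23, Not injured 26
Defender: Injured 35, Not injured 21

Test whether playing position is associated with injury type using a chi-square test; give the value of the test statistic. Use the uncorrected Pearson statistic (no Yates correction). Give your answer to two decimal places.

Row totals: 49, 56. Column totals: 58, 47. Grand total N = 105.
Expected counts (row total × column total / N):
  Forward, Injured: 49×58/105 = 27.067
  Forward, Not injured: 49×47/105 = 21.933
  Defender, Injured: 56×58/105 = 30.933
  Defender, Not injured: 56×47/105 = 25.067
Contributions (O − E)²/E:
  (23 − 27.067)²/27.067 = 0.6111
  (26 − 21.933)²/21.933 = 0.7541
  (35 − 30.933)²/30.933 = 0.5347
  (21 − 25.067)²/25.067 = 0.6599
χ² = 0.6111 + 0.7541 + 0.5347 + 0.6599 = 2.56

2.56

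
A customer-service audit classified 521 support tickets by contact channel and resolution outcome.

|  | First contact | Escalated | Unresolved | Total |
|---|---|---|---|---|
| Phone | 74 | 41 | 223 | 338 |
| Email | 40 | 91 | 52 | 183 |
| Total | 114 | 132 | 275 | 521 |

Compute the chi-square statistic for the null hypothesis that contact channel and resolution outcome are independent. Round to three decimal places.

Grand total N = 521.
Expected counts (row total × column total / N):
  Phone, First contact: 338×114/521 = 73.95777
  Phone, Escalated: 338×132/521 = 85.63532
  Phone, Unresolved: 338×275/521 = 178.40691
  Email, First contact: 183×114/521 = 40.04223
  Email, Escalated: 183×132/521 = 46.36468
  Email, Unresolved: 183×275/521 = 96.59309
Contributions (O − E)²/E:
  (74 − 73.95777)²/73.95777 = 0.0000
  (41 − 85.63532)²/85.63532 = 23.2651
  (223 − 178.40691)²/178.40691 = 11.1461
  (40 − 40.04223)²/40.04223 = 0.0000
  (91 − 46.36468)²/46.36468 = 42.9705
  (52 − 96.59309)²/96.59309 = 20.5868
χ² = 0.0000 + 23.2651 + 11.1461 + 0.0000 + 42.9705 + 20.5868 = 97.969

97.969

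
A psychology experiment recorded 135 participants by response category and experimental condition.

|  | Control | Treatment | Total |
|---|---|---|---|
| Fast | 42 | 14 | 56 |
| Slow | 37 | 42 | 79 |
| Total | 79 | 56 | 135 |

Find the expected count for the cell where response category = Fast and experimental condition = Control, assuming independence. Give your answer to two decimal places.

Row total (Fast) = 56; column total (Control) = 79; grand total N = 135.
Expected count = (row total × column total) / N = 56 × 79 / 135 = 32.77.

32.77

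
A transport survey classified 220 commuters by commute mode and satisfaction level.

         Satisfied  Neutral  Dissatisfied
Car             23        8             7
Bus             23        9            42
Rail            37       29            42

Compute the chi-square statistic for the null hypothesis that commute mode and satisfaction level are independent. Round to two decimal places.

Row totals: 38, 74, 108. Column totals: 83, 46, 91. Grand total N = 220.
Expected counts (row total × column total / N):
  Car, Satisfied: 38×83/220 = 14.336
  Car, Neutral: 38×46/220 = 7.945
  Car, Dissatisfied: 38×91/220 = 15.718
  Bus, Satisfied: 74×83/220 = 27.918
  Bus, Neutral: 74×46/220 = 15.473
  Bus, Dissatisfied: 74×91/220 = 30.609
  Rail, Satisfied: 108×83/220 = 40.745
  Rail, Neutral: 108×46/220 = 22.582
  Rail, Dissatisfied: 108×91/220 = 44.673
Contributions (O − E)²/E:
  (23 − 14.336)²/14.336 = 5.2361
  (8 − 7.945)²/7.945 = 0.0004
  (7 − 15.718)²/15.718 = 4.8354
  (23 − 27.918)²/27.918 = 0.8663
  (9 − 15.473)²/15.473 = 2.7079
  (42 − 30.609)²/30.609 = 4.2391
  (37 − 40.745)²/40.745 = 0.3442
  (29 − 22.582)²/22.582 = 1.8241
  (42 − 44.673)²/44.673 = 0.1599
χ² = 5.2361 + 0.0004 + 4.8354 + 0.8663 + 2.7079 + 4.2391 + 0.3442 + 1.8241 + 0.1599 = 20.21

20.21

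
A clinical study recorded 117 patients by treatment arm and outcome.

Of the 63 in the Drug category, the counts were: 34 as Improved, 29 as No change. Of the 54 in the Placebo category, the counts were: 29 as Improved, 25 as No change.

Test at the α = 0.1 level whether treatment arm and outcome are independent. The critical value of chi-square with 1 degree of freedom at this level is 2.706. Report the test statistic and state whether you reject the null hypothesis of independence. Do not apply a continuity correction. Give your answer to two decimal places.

0.00; fail to reject H₀

Row totals: 63, 54. Column totals: 63, 54. Grand total N = 117.
Expected counts (row total × column total / N):
  Drug, Improved: 63×63/117 = 33.923
  Drug, No change: 63×54/117 = 29.077
  Placebo, Improved: 54×63/117 = 29.077
  Placebo, No change: 54×54/117 = 24.923
Contributions (O − E)²/E:
  (34 − 33.923)²/33.923 = 0.0002
  (29 − 29.077)²/29.077 = 0.0002
  (29 − 29.077)²/29.077 = 0.0002
  (25 − 24.923)²/24.923 = 0.0002
χ² = 0.0002 + 0.0002 + 0.0002 + 0.0002 = 0.00
df = (2−1)(2−1) = 1. Since 0.00 < 2.706, fail to reject the null hypothesis of independence at α = 0.1.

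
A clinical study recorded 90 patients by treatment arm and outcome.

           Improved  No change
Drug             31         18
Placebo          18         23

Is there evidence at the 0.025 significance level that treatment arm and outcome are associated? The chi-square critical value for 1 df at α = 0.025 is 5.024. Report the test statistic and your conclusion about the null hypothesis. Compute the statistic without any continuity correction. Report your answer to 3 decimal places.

Row totals: 49, 41. Column totals: 49, 41. Grand total N = 90.
Expected counts (row total × column total / N):
  Drug, Improved: 49×49/90 = 26.6778
  Drug, No change: 49×41/90 = 22.3222
  Placebo, Improved: 41×49/90 = 22.3222
  Placebo, No change: 41×41/90 = 18.6778
Contributions (O − E)²/E:
  (31 − 26.6778)²/26.6778 = 0.7003
  (18 − 22.3222)²/22.3222 = 0.8369
  (18 − 22.3222)²/22.3222 = 0.8369
  (23 − 18.6778)²/18.6778 = 1.0002
χ² = 0.7003 + 0.8369 + 0.8369 + 1.0002 = 3.374
df = (2−1)(2−1) = 1. Since 3.374 < 5.024, fail to reject the null hypothesis of independence at α = 0.025.

3.374; fail to reject H₀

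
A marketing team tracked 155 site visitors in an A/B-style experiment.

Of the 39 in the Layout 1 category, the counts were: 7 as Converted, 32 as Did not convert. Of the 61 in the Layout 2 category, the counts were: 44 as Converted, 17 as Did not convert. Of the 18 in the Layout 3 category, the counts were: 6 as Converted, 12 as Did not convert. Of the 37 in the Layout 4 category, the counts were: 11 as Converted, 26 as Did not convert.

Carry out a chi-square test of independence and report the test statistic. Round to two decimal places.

34.24

Row totals: 39, 61, 18, 37. Column totals: 68, 87. Grand total N = 155.
Expected counts (row total × column total / N):
  Layout 1, Converted: 39×68/155 = 17.1097
  Layout 1, Did not convert: 39×87/155 = 21.8903
  Layout 2, Converted: 61×68/155 = 26.7613
  Layout 2, Did not convert: 61×87/155 = 34.2387
  Layout 3, Converted: 18×68/155 = 7.8968
  Layout 3, Did not convert: 18×87/155 = 10.1032
  Layout 4, Converted: 37×68/155 = 16.2323
  Layout 4, Did not convert: 37×87/155 = 20.7677
Contributions (O − E)²/E:
  (7 − 17.1097)²/17.1097 = 5.9736
  (32 − 21.8903)²/21.8903 = 4.6690
  (44 − 26.7613)²/26.7613 = 11.1046
  (17 − 34.2387)²/34.2387 = 8.6794
  (6 − 7.8968)²/7.8968 = 0.4556
  (12 − 10.1032)²/10.1032 = 0.3561
  (11 − 16.2323)²/16.2323 = 1.6866
  (26 − 20.7677)²/20.7677 = 1.3182
χ² = 5.9736 + 4.6690 + 11.1046 + 8.6794 + 0.4556 + 0.3561 + 1.6866 + 1.3182 = 34.24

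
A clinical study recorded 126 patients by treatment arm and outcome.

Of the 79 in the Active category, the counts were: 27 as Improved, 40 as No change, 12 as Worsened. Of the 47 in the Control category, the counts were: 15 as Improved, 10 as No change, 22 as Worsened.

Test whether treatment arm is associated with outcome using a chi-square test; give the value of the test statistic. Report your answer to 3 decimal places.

Row totals: 79, 47. Column totals: 42, 50, 34. Grand total N = 126.
Expected counts (row total × column total / N):
  Active, Improved: 79×42/126 = 26.33333
  Active, No change: 79×50/126 = 31.34921
  Active, Worsened: 79×34/126 = 21.31746
  Control, Improved: 47×42/126 = 15.66667
  Control, No change: 47×50/126 = 18.65079
  Control, Worsened: 47×34/126 = 12.68254
Contributions (O − E)²/E:
  (27 − 26.33333)²/26.33333 = 0.0169
  (40 − 31.34921)²/31.34921 = 2.3872
  (12 − 21.31746)²/21.31746 = 4.0725
  (15 − 15.66667)²/15.66667 = 0.0284
  (10 − 18.65079)²/18.65079 = 4.0125
  (22 − 12.68254)²/12.68254 = 6.8452
χ² = 0.0169 + 2.3872 + 4.0725 + 0.0284 + 4.0125 + 6.8452 = 17.363

17.363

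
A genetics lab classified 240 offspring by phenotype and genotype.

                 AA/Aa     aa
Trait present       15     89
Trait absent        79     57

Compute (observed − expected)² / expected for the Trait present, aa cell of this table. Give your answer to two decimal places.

10.47

Row total (Trait present) = 104; column total (aa) = 146; N = 240.
Expected count E = 104 × 146 / 240 = 63.267.
Contribution = (O − E)²/E = (89 − 63.267)² / 63.267 = 10.47.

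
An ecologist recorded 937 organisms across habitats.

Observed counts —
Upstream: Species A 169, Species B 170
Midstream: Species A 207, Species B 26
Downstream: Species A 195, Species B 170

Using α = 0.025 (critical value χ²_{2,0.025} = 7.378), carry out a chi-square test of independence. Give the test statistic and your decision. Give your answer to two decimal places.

Row totals: 339, 233, 365. Column totals: 571, 366. Grand total N = 937.
Expected counts (row total × column total / N):
  Upstream, Species A: 339×571/937 = 206.584
  Upstream, Species B: 339×366/937 = 132.416
  Midstream, Species A: 233×571/937 = 141.988
  Midstream, Species B: 233×366/937 = 91.012
  Downstream, Species A: 365×571/937 = 222.428
  Downstream, Species B: 365×366/937 = 142.572
Contributions (O − E)²/E:
  (169 − 206.584)²/206.584 = 6.8377
  (170 − 132.416)²/132.416 = 10.6676
  (207 − 141.988)²/141.988 = 29.7670
  (26 − 91.012)²/91.012 = 46.4396
  (195 − 222.428)²/222.428 = 3.3822
  (170 − 142.572)²/142.572 = 5.2766
χ² = 6.8377 + 10.6676 + 29.7670 + 46.4396 + 3.3822 + 5.2766 = 102.37
df = (3−1)(2−1) = 2. Since 102.37 > 7.378, reject the null hypothesis of independence at α = 0.025.

102.37; reject H₀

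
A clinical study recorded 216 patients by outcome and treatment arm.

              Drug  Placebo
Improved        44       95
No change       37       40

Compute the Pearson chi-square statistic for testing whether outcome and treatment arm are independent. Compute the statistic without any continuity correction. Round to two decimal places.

5.68

Row totals: 139, 77. Column totals: 81, 135. Grand total N = 216.
Expected counts (row total × column total / N):
  Improved, Drug: 139×81/216 = 52.125
  Improved, Placebo: 139×135/216 = 86.875
  No change, Drug: 77×81/216 = 28.875
  No change, Placebo: 77×135/216 = 48.125
Contributions (O − E)²/E:
  (44 − 52.125)²/52.125 = 1.2665
  (95 − 86.875)²/86.875 = 0.7599
  (37 − 28.875)²/28.875 = 2.2863
  (40 − 48.125)²/48.125 = 1.3718
χ² = 1.2665 + 0.7599 + 2.2863 + 1.3718 = 5.68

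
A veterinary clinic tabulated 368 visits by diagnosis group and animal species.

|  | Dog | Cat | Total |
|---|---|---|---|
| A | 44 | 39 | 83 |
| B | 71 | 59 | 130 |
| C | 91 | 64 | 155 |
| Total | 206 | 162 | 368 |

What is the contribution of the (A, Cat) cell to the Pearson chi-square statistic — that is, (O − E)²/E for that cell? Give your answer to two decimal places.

Row total (A) = 83; column total (Cat) = 162; N = 368.
Expected count E = 83 × 162 / 368 = 36.538.
Contribution = (O − E)²/E = (39 − 36.538)² / 36.538 = 0.17.

0.17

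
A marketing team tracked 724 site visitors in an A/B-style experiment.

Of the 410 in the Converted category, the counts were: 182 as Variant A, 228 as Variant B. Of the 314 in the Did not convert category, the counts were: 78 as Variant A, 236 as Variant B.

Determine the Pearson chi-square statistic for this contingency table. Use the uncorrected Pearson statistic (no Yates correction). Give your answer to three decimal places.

Row totals: 410, 314. Column totals: 260, 464. Grand total N = 724.
Expected counts (row total × column total / N):
  Converted, Variant A: 410×260/724 = 147.2376
  Converted, Variant B: 410×464/724 = 262.7624
  Did not convert, Variant A: 314×260/724 = 112.7624
  Did not convert, Variant B: 314×464/724 = 201.2376
Contributions (O − E)²/E:
  (182 − 147.2376)²/147.2376 = 8.2073
  (228 − 262.7624)²/262.7624 = 4.5989
  (78 − 112.7624)²/112.7624 = 10.7166
  (236 − 201.2376)²/201.2376 = 6.0050
χ² = 8.2073 + 4.5989 + 10.7166 + 6.0050 = 29.528

29.528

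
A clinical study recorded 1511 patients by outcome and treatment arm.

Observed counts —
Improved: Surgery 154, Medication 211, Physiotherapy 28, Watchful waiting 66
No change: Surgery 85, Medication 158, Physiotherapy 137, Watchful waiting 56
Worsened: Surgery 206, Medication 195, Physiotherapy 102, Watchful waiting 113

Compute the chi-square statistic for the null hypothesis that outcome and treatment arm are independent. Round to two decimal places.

Row totals: 459, 436, 616. Column totals: 445, 564, 267, 235. Grand total N = 1511.
Expected counts (row total × column total / N):
  Improved, Surgery: 459×445/1511 = 135.179
  Improved, Medication: 459×564/1511 = 171.328
  Improved, Physiotherapy: 459×267/1511 = 81.107
  Improved, Watchful waiting: 459×235/1511 = 71.386
  No change, Surgery: 436×445/1511 = 128.405
  No change, Medication: 436×564/1511 = 162.743
  No change, Physiotherapy: 436×267/1511 = 77.043
  No change, Watchful waiting: 436×235/1511 = 67.809
  Worsened, Surgery: 616×445/1511 = 181.416
  Worsened, Medication: 616×564/1511 = 229.930
  Worsened, Physiotherapy: 616×267/1511 = 108.850
  Worsened, Watchful waiting: 616×235/1511 = 95.804
Contributions (O − E)²/E:
  (154 − 135.179)²/135.179 = 2.6205
  (211 − 171.328)²/171.328 = 9.1863
  (28 − 81.107)²/81.107 = 34.7732
  (66 − 71.386)²/71.386 = 0.4064
  (85 − 128.405)²/128.405 = 14.6723
  (158 − 162.743)²/162.743 = 0.1382
  (137 − 77.043)²/77.043 = 46.6602
  (56 − 67.809)²/67.809 = 2.0565
  (206 − 181.416)²/181.416 = 3.3314
  (195 − 229.930)²/229.930 = 5.3064
  (102 − 108.850)²/108.850 = 0.4311
  (113 − 95.804)²/95.804 = 3.0865
χ² = 2.6205 + 9.1863 + 34.7732 + 0.4064 + 14.6723 + 0.1382 + 46.6602 + 2.0565 + 3.3314 + 5.3064 + 0.4311 + 3.0865 = 122.67

122.67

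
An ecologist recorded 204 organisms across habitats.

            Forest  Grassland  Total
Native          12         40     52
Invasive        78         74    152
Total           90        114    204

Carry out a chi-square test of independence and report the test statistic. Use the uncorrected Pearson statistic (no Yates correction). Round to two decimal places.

12.53

Grand total N = 204.
Expected counts (row total × column total / N):
  Native, Forest: 52×90/204 = 22.941
  Native, Grassland: 52×114/204 = 29.059
  Invasive, Forest: 152×90/204 = 67.059
  Invasive, Grassland: 152×114/204 = 84.941
Contributions (O − E)²/E:
  (12 − 22.941)²/22.941 = 5.2180
  (40 − 29.059)²/29.059 = 4.1194
  (78 − 67.059)²/67.059 = 1.7851
  (74 − 84.941)²/84.941 = 1.4093
χ² = 5.2180 + 4.1194 + 1.7851 + 1.4093 = 12.53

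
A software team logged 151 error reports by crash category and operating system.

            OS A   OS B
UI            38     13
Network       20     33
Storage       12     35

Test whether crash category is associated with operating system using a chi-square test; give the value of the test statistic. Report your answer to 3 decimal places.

Row totals: 51, 53, 47. Column totals: 70, 81. Grand total N = 151.
Expected counts (row total × column total / N):
  UI, OS A: 51×70/151 = 23.6424
  UI, OS B: 51×81/151 = 27.3576
  Network, OS A: 53×70/151 = 24.5695
  Network, OS B: 53×81/151 = 28.4305
  Storage, OS A: 47×70/151 = 21.7881
  Storage, OS B: 47×81/151 = 25.2119
Contributions (O − E)²/E:
  (38 − 23.6424)²/23.6424 = 8.7191
  (13 − 27.3576)²/27.3576 = 7.5350
  (20 − 24.5695)²/24.5695 = 0.8498
  (33 − 28.4305)²/28.4305 = 0.7344
  (12 − 21.7881)²/21.7881 = 4.3972
  (35 − 25.2119)²/25.2119 = 3.8001
χ² = 8.7191 + 7.5350 + 0.8498 + 0.7344 + 4.3972 + 3.8001 = 26.036

26.036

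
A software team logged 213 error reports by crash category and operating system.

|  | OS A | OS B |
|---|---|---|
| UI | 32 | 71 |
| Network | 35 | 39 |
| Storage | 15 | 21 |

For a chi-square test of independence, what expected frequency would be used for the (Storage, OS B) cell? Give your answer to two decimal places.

Row total (Storage) = 36; column total (OS B) = 131; grand total N = 213.
Expected count = (row total × column total) / N = 36 × 131 / 213 = 22.14.

22.14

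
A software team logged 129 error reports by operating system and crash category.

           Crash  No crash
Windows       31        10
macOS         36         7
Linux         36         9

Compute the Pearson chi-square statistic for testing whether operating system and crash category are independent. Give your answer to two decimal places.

0.86

Row totals: 41, 43, 45. Column totals: 103, 26. Grand total N = 129.
Expected counts (row total × column total / N):
  Windows, Crash: 41×103/129 = 32.736
  Windows, No crash: 41×26/129 = 8.264
  macOS, Crash: 43×103/129 = 34.333
  macOS, No crash: 43×26/129 = 8.667
  Linux, Crash: 45×103/129 = 35.930
  Linux, No crash: 45×26/129 = 9.070
Contributions (O − E)²/E:
  (31 − 32.736)²/32.736 = 0.0921
  (10 − 8.264)²/8.264 = 0.3647
  (36 − 34.333)²/34.333 = 0.0809
  (7 − 8.667)²/8.667 = 0.3206
  (36 − 35.930)²/35.930 = 0.0001
  (9 − 9.070)²/9.070 = 0.0005
χ² = 0.0921 + 0.3647 + 0.0809 + 0.3206 + 0.0001 + 0.0005 = 0.86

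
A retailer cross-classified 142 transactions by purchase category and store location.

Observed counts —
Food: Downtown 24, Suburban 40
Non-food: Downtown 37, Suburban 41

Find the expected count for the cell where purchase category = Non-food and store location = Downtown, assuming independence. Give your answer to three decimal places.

Row total (Non-food) = 78; column total (Downtown) = 61; grand total N = 142.
Expected count = (row total × column total) / N = 78 × 61 / 142 = 33.507.

33.507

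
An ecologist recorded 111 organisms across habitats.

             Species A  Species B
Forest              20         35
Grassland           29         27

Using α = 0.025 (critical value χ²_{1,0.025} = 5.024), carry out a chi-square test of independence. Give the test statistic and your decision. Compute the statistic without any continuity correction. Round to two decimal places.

2.68; fail to reject H₀

Row totals: 55, 56. Column totals: 49, 62. Grand total N = 111.
Expected counts (row total × column total / N):
  Forest, Species A: 55×49/111 = 24.279
  Forest, Species B: 55×62/111 = 30.721
  Grassland, Species A: 56×49/111 = 24.721
  Grassland, Species B: 56×62/111 = 31.279
Contributions (O − E)²/E:
  (20 − 24.279)²/24.279 = 0.7541
  (35 − 30.721)²/30.721 = 0.5960
  (29 − 24.721)²/24.721 = 0.7407
  (27 − 31.279)²/31.279 = 0.5854
χ² = 0.7541 + 0.5960 + 0.7407 + 0.5854 = 2.68
df = (2−1)(2−1) = 1. Since 2.68 < 5.024, fail to reject the null hypothesis of independence at α = 0.025.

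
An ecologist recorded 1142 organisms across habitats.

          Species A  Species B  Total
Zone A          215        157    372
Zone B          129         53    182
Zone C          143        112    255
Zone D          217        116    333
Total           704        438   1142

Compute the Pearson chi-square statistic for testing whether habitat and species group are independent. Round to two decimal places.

Grand total N = 1142.
Expected counts (row total × column total / N):
  Zone A, Species A: 372×704/1142 = 229.324
  Zone A, Species B: 372×438/1142 = 142.676
  Zone B, Species A: 182×704/1142 = 112.196
  Zone B, Species B: 182×438/1142 = 69.804
  Zone C, Species A: 255×704/1142 = 157.198
  Zone C, Species B: 255×438/1142 = 97.802
  Zone D, Species A: 333×704/1142 = 205.282
  Zone D, Species B: 333×438/1142 = 127.718
Contributions (O − E)²/E:
  (215 − 229.324)²/229.324 = 0.8947
  (157 − 142.676)²/142.676 = 1.4381
  (129 − 112.196)²/112.196 = 2.5168
  (53 − 69.804)²/69.804 = 4.0452
  (143 − 157.198)²/157.198 = 1.2824
  (112 − 97.802)²/97.802 = 2.0611
  (217 − 205.282)²/205.282 = 0.6689
  (116 − 127.718)²/127.718 = 1.0751
χ² = 0.8947 + 1.4381 + 2.5168 + 4.0452 + 1.2824 + 2.0611 + 0.6689 + 1.0751 = 13.98

13.98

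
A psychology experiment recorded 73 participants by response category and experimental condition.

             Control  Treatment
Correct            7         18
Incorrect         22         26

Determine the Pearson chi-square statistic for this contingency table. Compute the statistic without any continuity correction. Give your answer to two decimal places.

2.18

Row totals: 25, 48. Column totals: 29, 44. Grand total N = 73.
Expected counts (row total × column total / N):
  Correct, Control: 25×29/73 = 9.932
  Correct, Treatment: 25×44/73 = 15.068
  Incorrect, Control: 48×29/73 = 19.068
  Incorrect, Treatment: 48×44/73 = 28.932
Contributions (O − E)²/E:
  (7 − 9.932)²/9.932 = 0.8655
  (18 − 15.068)²/15.068 = 0.5705
  (22 − 19.068)²/19.068 = 0.4508
  (26 − 28.932)²/28.932 = 0.2971
χ² = 0.8655 + 0.5705 + 0.4508 + 0.2971 = 2.18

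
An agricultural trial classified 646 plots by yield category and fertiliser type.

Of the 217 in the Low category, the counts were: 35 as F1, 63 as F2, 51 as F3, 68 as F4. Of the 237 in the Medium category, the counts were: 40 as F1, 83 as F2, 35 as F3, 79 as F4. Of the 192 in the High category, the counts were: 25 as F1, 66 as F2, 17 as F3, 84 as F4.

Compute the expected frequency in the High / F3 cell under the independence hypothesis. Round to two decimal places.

30.61

Row total (High) = 192; column total (F3) = 103; grand total N = 646.
Expected count = (row total × column total) / N = 192 × 103 / 646 = 30.61.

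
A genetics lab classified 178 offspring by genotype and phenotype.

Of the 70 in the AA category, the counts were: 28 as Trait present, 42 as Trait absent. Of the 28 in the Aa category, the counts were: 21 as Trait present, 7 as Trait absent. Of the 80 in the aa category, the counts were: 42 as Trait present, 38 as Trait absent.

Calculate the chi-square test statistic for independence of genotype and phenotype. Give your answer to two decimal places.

Row totals: 70, 28, 80. Column totals: 91, 87. Grand total N = 178.
Expected counts (row total × column total / N):
  AA, Trait present: 70×91/178 = 35.7865
  AA, Trait absent: 70×87/178 = 34.2135
  Aa, Trait present: 28×91/178 = 14.3146
  Aa, Trait absent: 28×87/178 = 13.6854
  aa, Trait present: 80×91/178 = 40.8989
  aa, Trait absent: 80×87/178 = 39.1011
Contributions (O − E)²/E:
  (28 − 35.7865)²/35.7865 = 1.6942
  (42 − 34.2135)²/34.2135 = 1.7721
  (21 − 14.3146)²/14.3146 = 3.1223
  (7 − 13.6854)²/13.6854 = 3.2659
  (42 − 40.8989)²/40.8989 = 0.0296
  (38 − 39.1011)²/39.1011 = 0.0310
χ² = 1.6942 + 1.7721 + 3.1223 + 3.2659 + 0.0296 + 0.0310 = 9.92

9.92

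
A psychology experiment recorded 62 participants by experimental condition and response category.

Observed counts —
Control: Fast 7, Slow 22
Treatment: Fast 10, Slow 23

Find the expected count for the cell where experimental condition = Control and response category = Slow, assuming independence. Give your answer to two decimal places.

21.05

Row total (Control) = 29; column total (Slow) = 45; grand total N = 62.
Expected count = (row total × column total) / N = 29 × 45 / 62 = 21.05.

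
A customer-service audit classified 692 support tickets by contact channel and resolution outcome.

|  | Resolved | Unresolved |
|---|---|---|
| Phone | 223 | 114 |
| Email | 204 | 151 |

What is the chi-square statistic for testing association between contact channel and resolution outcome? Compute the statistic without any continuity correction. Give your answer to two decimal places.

5.55

Row totals: 337, 355. Column totals: 427, 265. Grand total N = 692.
Expected counts (row total × column total / N):
  Phone, Resolved: 337×427/692 = 207.947
  Phone, Unresolved: 337×265/692 = 129.053
  Email, Resolved: 355×427/692 = 219.053
  Email, Unresolved: 355×265/692 = 135.947
Contributions (O − E)²/E:
  (223 − 207.947)²/207.947 = 1.0897
  (114 − 129.053)²/129.053 = 1.7558
  (204 − 219.053)²/219.053 = 1.0344
  (151 − 135.947)²/135.947 = 1.6668
χ² = 1.0897 + 1.7558 + 1.0344 + 1.6668 = 5.55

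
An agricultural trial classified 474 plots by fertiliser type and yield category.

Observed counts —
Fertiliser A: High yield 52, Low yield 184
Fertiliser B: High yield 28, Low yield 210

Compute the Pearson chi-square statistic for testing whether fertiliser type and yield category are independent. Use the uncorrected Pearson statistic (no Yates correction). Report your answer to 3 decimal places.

8.907

Row totals: 236, 238. Column totals: 80, 394. Grand total N = 474.
Expected counts (row total × column total / N):
  Fertiliser A, High yield: 236×80/474 = 39.8312
  Fertiliser A, Low yield: 236×394/474 = 196.1688
  Fertiliser B, High yield: 238×80/474 = 40.1688
  Fertiliser B, Low yield: 238×394/474 = 197.8312
Contributions (O − E)²/E:
  (52 − 39.8312)²/39.8312 = 3.7177
  (184 − 196.1688)²/196.1688 = 0.7549
  (28 − 40.1688)²/40.1688 = 3.6864
  (210 − 197.8312)²/197.8312 = 0.7485
χ² = 3.7177 + 0.7549 + 3.6864 + 0.7485 = 8.907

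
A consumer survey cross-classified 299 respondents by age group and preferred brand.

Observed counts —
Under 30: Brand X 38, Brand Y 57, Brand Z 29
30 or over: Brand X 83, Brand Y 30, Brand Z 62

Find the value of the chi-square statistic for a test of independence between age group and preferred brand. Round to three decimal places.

29.233

Row totals: 124, 175. Column totals: 121, 87, 91. Grand total N = 299.
Expected counts (row total × column total / N):
  Under 30, Brand X: 124×121/299 = 50.1806
  Under 30, Brand Y: 124×87/299 = 36.0803
  Under 30, Brand Z: 124×91/299 = 37.7391
  30 or over, Brand X: 175×121/299 = 70.8194
  30 or over, Brand Y: 175×87/299 = 50.9197
  30 or over, Brand Z: 175×91/299 = 53.2609
Contributions (O − E)²/E:
  (38 − 50.1806)²/50.1806 = 2.9567
  (57 − 36.0803)²/36.0803 = 12.1294
  (29 − 37.7391)²/37.7391 = 2.0237
  (83 − 70.8194)²/70.8194 = 2.0950
  (30 − 50.9197)²/50.9197 = 8.5946
  (62 − 53.2609)²/53.2609 = 1.4339
χ² = 2.9567 + 12.1294 + 2.0237 + 2.0950 + 8.5946 + 1.4339 = 29.233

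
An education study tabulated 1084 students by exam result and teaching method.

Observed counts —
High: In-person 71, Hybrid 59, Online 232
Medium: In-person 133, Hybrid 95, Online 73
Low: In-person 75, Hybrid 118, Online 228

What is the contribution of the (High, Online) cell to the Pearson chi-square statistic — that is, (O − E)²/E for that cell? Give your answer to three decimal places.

16.386

Row total (High) = 362; column total (Online) = 533; N = 1084.
Expected count E = 362 × 533 / 1084 = 177.9945.
Contribution = (O − E)²/E = (232 − 177.9945)² / 177.9945 = 16.386.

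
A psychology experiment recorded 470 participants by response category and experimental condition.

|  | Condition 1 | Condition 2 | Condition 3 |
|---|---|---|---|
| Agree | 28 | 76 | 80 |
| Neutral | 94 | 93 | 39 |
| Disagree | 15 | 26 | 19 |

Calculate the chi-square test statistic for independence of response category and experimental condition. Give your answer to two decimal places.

Row totals: 184, 226, 60. Column totals: 137, 195, 138. Grand total N = 470.
Expected counts (row total × column total / N):
  Agree, Condition 1: 184×137/470 = 53.634
  Agree, Condition 2: 184×195/470 = 76.340
  Agree, Condition 3: 184×138/470 = 54.026
  Neutral, Condition 1: 226×137/470 = 65.877
  Neutral, Condition 2: 226×195/470 = 93.766
  Neutral, Condition 3: 226×138/470 = 66.357
  Disagree, Condition 1: 60×137/470 = 17.489
  Disagree, Condition 2: 60×195/470 = 24.894
  Disagree, Condition 3: 60×138/470 = 17.617
Contributions (O − E)²/E:
  (28 − 53.634)²/53.634 = 12.2516
  (76 − 76.340)²/76.340 = 0.0015
  (80 − 54.026)²/54.026 = 12.4875
  (94 − 65.877)²/65.877 = 12.0058
  (93 − 93.766)²/93.766 = 0.0063
  (39 − 66.357)²/66.357 = 11.2785
  (15 − 17.489)²/17.489 = 0.3542
  (26 − 24.894)²/24.894 = 0.0491
  (19 − 17.617)²/17.617 = 0.1086
χ² = 12.2516 + 0.0015 + 12.4875 + 12.0058 + 0.0063 + 11.2785 + 0.3542 + 0.0491 + 0.1086 = 48.54

48.54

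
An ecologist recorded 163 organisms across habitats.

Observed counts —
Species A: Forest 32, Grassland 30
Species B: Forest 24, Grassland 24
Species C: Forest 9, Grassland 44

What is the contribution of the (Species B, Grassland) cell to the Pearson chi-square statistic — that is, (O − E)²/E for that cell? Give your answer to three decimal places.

0.818

Row total (Species B) = 48; column total (Grassland) = 98; N = 163.
Expected count E = 48 × 98 / 163 = 28.85890.
Contribution = (O − E)²/E = (24 − 28.85890)² / 28.85890 = 0.818.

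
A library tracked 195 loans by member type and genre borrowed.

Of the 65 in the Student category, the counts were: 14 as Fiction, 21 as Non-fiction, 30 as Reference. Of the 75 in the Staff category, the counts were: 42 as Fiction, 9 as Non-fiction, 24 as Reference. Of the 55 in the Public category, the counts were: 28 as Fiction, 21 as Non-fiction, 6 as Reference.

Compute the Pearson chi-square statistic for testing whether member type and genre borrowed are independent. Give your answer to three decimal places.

32.507

Row totals: 65, 75, 55. Column totals: 84, 51, 60. Grand total N = 195.
Expected counts (row total × column total / N):
  Student, Fiction: 65×84/195 = 28.0000
  Student, Non-fiction: 65×51/195 = 17.0000
  Student, Reference: 65×60/195 = 20.0000
  Staff, Fiction: 75×84/195 = 32.3077
  Staff, Non-fiction: 75×51/195 = 19.6154
  Staff, Reference: 75×60/195 = 23.0769
  Public, Fiction: 55×84/195 = 23.6923
  Public, Non-fiction: 55×51/195 = 14.3846
  Public, Reference: 55×60/195 = 16.9231
Contributions (O − E)²/E:
  (14 − 28.0000)²/28.0000 = 7.0000
  (21 − 17.0000)²/17.0000 = 0.9412
  (30 − 20.0000)²/20.0000 = 5.0000
  (42 − 32.3077)²/32.3077 = 2.9077
  (9 − 19.6154)²/19.6154 = 5.7448
  (24 − 23.0769)²/23.0769 = 0.0369
  (28 − 23.6923)²/23.6923 = 0.7832
  (21 − 14.3846)²/14.3846 = 3.0424
  (6 − 16.9231)²/16.9231 = 7.0504
χ² = 7.0000 + 0.9412 + 5.0000 + 2.9077 + 5.7448 + 0.0369 + 0.7832 + 3.0424 + 7.0504 = 32.507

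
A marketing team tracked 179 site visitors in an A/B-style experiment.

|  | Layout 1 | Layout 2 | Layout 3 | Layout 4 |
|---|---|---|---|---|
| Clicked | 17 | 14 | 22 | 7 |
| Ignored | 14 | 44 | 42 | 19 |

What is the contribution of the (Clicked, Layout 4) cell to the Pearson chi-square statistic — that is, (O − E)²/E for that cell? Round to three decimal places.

Row total (Clicked) = 60; column total (Layout 4) = 26; N = 179.
Expected count E = 60 × 26 / 179 = 8.7151.
Contribution = (O − E)²/E = (7 − 8.7151)² / 8.7151 = 0.338.

0.338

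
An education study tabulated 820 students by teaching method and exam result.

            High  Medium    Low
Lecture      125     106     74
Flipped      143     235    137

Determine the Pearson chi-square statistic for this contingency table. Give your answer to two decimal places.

16.10

Row totals: 305, 515. Column totals: 268, 341, 211. Grand total N = 820.
Expected counts (row total × column total / N):
  Lecture, High: 305×268/820 = 99.6829
  Lecture, Medium: 305×341/820 = 126.8354
  Lecture, Low: 305×211/820 = 78.4817
  Flipped, High: 515×268/820 = 168.3171
  Flipped, Medium: 515×341/820 = 214.1646
  Flipped, Low: 515×211/820 = 132.5183
Contributions (O − E)²/E:
  (125 − 99.6829)²/99.6829 = 6.4299
  (106 − 126.8354)²/126.8354 = 3.4227
  (74 − 78.4817)²/78.4817 = 0.2559
  (143 − 168.3171)²/168.3171 = 3.8080
  (235 − 214.1646)²/214.1646 = 2.0270
  (137 − 132.5183)²/132.5183 = 0.1516
χ² = 6.4299 + 3.4227 + 0.2559 + 3.8080 + 2.0270 + 0.1516 = 16.10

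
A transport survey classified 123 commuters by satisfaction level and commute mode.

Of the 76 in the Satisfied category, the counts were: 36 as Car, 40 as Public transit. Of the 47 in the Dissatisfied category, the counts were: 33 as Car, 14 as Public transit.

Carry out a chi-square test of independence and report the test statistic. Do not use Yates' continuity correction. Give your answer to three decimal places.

Row totals: 76, 47. Column totals: 69, 54. Grand total N = 123.
Expected counts (row total × column total / N):
  Satisfied, Car: 76×69/123 = 42.63415
  Satisfied, Public transit: 76×54/123 = 33.36585
  Dissatisfied, Car: 47×69/123 = 26.36585
  Dissatisfied, Public transit: 47×54/123 = 20.63415
Contributions (O − E)²/E:
  (36 − 42.63415)²/42.63415 = 1.0323
  (40 − 33.36585)²/33.36585 = 1.3191
  (33 − 26.36585)²/26.36585 = 1.6693
  (14 − 20.63415)²/20.63415 = 2.1330
χ² = 1.0323 + 1.3191 + 1.6693 + 2.1330 = 6.154

6.154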